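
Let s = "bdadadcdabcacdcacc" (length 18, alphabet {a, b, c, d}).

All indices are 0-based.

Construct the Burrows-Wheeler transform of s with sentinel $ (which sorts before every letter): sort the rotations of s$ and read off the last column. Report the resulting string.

rank  rotation             last
    0  $bdadadcdabcacdcacc  c
    1  abcacdcacc$bdadadcd  d
    2  acc$bdadadcdabcacdc  c
    3  acdcacc$bdadadcdabc  c
    4  adadcdabcacdcacc$bd  d
    5  adcdabcacdcacc$bdad  d
    6  bcacdcacc$bdadadcda  a
    7  bdadadcdabcacdcacc$  $
    8  c$bdadadcdabcacdcac  c
    9  cacc$bdadadcdabcacd  d
   10  cacdcacc$bdadadcdab  b
   11  cc$bdadadcdabcacdca  a
   12  cdabcacdcacc$bdadad  d
   13  cdcacc$bdadadcdabca  a
   14  dabcacdcacc$bdadadc  c
   15  dadadcdabcacdcacc$b  b
   16  dadcdabcacdcacc$bda  a
   17  dcacc$bdadadcdabcac  c
   18  dcdabcacdcacc$bdada  a

cdccdda$cdbadacbaca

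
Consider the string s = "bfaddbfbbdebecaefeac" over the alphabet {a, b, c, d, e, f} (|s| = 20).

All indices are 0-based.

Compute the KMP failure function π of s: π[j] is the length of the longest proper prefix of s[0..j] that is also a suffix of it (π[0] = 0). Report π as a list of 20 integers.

[0, 0, 0, 0, 0, 1, 2, 1, 1, 0, 0, 1, 0, 0, 0, 0, 0, 0, 0, 0]

π[0] = 0
j=1 s[j]='f': π[1]=0 (border '')
j=2 s[j]='a': π[2]=0 (border '')
j=3 s[j]='d': π[3]=0 (border '')
j=4 s[j]='d': π[4]=0 (border '')
j=5 s[j]='b': π[5]=1 (border 'b')
j=6 s[j]='f': π[6]=2 (border 'bf')
j=7 s[j]='b': k: 2→0; π[7]=1 (border 'b')
j=8 s[j]='b': k: 1→0; π[8]=1 (border 'b')
j=9 s[j]='d': k: 1→0; π[9]=0 (border '')
j=10 s[j]='e': π[10]=0 (border '')
j=11 s[j]='b': π[11]=1 (border 'b')
j=12 s[j]='e': k: 1→0; π[12]=0 (border '')
j=13 s[j]='c': π[13]=0 (border '')
j=14 s[j]='a': π[14]=0 (border '')
j=15 s[j]='e': π[15]=0 (border '')
j=16 s[j]='f': π[16]=0 (border '')
j=17 s[j]='e': π[17]=0 (border '')
j=18 s[j]='a': π[18]=0 (border '')
j=19 s[j]='c': π[19]=0 (border '')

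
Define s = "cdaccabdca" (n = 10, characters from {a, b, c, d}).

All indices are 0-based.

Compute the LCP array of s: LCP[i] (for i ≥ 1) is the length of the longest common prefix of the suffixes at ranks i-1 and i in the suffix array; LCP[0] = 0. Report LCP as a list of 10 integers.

[0, 1, 1, 0, 0, 2, 1, 1, 0, 1]

rank→(start, suffix):
  0 → (9, 'a')
  1 → (5, 'abdca')
  2 → (2, 'accabdca')
  3 → (6, 'bdca')
  4 → (8, 'ca')
  5 → (4, 'cabdca')
  6 → (3, 'ccabdca')
  7 → (0, 'cdaccabdca')
  8 → (1, 'daccabdca')
  9 → (7, 'dca')

SA = [9, 5, 2, 6, 8, 4, 3, 0, 1, 7]
[i] adj suffixes → lcp
  [1] 9/5 → 1 ('a')
  [2] 5/2 → 1 ('a')
  [3] 2/6 → 0 ('')
  [4] 6/8 → 0 ('')
  [5] 8/4 → 2 ('ca')
  [6] 4/3 → 1 ('c')
  [7] 3/0 → 1 ('c')
  [8] 0/1 → 0 ('')
  [9] 1/7 → 1 ('d')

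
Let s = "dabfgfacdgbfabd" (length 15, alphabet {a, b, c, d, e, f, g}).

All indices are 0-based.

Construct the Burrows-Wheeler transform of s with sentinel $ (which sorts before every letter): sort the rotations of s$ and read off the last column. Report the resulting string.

dfdfagaab$cbgbdf

rank  rotation          last
    0  $dabfgfacdgbfabd  d
    1  abd$dabfgfacdgbf  f
    2  abfgfacdgbfabd$d  d
    3  acdgbfabd$dabfgf  f
    4  bd$dabfgfacdgbfa  a
    5  bfabd$dabfgfacdg  g
    6  bfgfacdgbfabd$da  a
    7  cdgbfabd$dabfgfa  a
    8  d$dabfgfacdgbfab  b
    9  dabfgfacdgbfabd$  $
   10  dgbfabd$dabfgfac  c
   11  fabd$dabfgfacdgb  b
   12  facdgbfabd$dabfg  g
   13  fgfacdgbfabd$dab  b
   14  gbfabd$dabfgfacd  d
   15  gfacdgbfabd$dabf  f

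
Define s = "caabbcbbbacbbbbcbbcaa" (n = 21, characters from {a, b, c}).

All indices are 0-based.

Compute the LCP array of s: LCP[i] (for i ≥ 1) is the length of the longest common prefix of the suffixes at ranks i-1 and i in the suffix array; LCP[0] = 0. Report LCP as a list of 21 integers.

[0, 1, 2, 1, 1, 0, 1, 2, 3, 3, 2, 3, 5, 1, 2, 4, 0, 3, 1, 4, 3]

rank→(start, suffix):
  0 → (20, 'a')
  1 → (19, 'aa')
  2 → (1, 'aabbcbbbacbbbbcbbcaa')
  3 → (2, 'abbcbbbacbbbbcbbcaa')
  4 → (9, 'acbbbbcbbcaa')
  5 → (8, 'bacbbbbcbbcaa')
  6 → (7, 'bbacbbbbcbbcaa')
  7 → (6, 'bbbacbbbbcbbcaa')
  8 → (11, 'bbbbcbbcaa')
  9 → (12, 'bbbcbbcaa')
  10 → (16, 'bbcaa')
  11 → (3, 'bbcbbbacbbbbcbbcaa')
  12 → (13, 'bbcbbcaa')
  13 → (17, 'bcaa')
  14 → (4, 'bcbbbacbbbbcbbcaa')
  15 → (14, 'bcbbcaa')
  16 → (18, 'caa')
  17 → (0, 'caabbcbbbacbbbbcbbcaa')
  18 → (5, 'cbbbacbbbbcbbcaa')
  19 → (10, 'cbbbbcbbcaa')
  20 → (15, 'cbbcaa')

SA = [20, 19, 1, 2, 9, 8, 7, 6, 11, 12, 16, 3, 13, 17, 4, 14, 18, 0, 5, 10, 15]
[i] adj suffixes → lcp
  [1] 20/19 → 1 ('a')
  [2] 19/1 → 2 ('aa')
  [3] 1/2 → 1 ('a')
  [4] 2/9 → 1 ('a')
  [5] 9/8 → 0 ('')
  [6] 8/7 → 1 ('b')
  [7] 7/6 → 2 ('bb')
  [8] 6/11 → 3 ('bbb')
  [9] 11/12 → 3 ('bbb')
  [10] 12/16 → 2 ('bb')
  [11] 16/3 → 3 ('bbc')
  [12] 3/13 → 5 ('bbcbb')
  [13] 13/17 → 1 ('b')
  [14] 17/4 → 2 ('bc')
  [15] 4/14 → 4 ('bcbb')
  [16] 14/18 → 0 ('')
  [17] 18/0 → 3 ('caa')
  [18] 0/5 → 1 ('c')
  [19] 5/10 → 4 ('cbbb')
  [20] 10/15 → 3 ('cbb')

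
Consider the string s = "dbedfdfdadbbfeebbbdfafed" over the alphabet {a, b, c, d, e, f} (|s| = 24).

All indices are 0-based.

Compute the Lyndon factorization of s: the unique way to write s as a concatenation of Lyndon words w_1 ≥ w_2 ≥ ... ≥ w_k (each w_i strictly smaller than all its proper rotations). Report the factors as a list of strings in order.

["d", "bedfdfd", "adbbfeebbbdfafed"]

emit factor 1: 'd' (i=0, period=1)
emit factor 2: 'bedfdfd' (i=1, period=7)
emit factor 3: 'adbbfeebbbdfafed' (i=8, period=16)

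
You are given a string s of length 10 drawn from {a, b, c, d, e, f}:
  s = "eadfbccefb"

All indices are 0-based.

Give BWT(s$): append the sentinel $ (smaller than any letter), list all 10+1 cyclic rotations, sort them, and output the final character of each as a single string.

rank  rotation     last
    0  $eadfbccefb  b
    1  adfbccefb$e  e
    2  b$eadfbccef  f
    3  bccefb$eadf  f
    4  ccefb$eadfb  b
    5  cefb$eadfbc  c
    6  dfbccefb$ea  a
    7  eadfbccefb$  $
    8  efb$eadfbcc  c
    9  fb$eadfbcce  e
   10  fbccefb$ead  d

beffbca$ced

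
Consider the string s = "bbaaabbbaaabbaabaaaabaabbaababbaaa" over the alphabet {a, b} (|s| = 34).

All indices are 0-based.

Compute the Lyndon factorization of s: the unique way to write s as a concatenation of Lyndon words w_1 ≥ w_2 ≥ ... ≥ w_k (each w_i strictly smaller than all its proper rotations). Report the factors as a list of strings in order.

emit factor 1: 'b' (i=0, period=1)
emit factor 2: 'b' (i=1, period=1)
emit factor 3: 'aaabbb' (i=2, period=6)
emit factor 4: 'aaabbaab' (i=8, period=8)
emit factor 5: 'aaaabaabbaababb' (i=16, period=15)
emit factor 6: 'a' (i=31, period=1)
emit factor 7: 'a' (i=32, period=1)
emit factor 8: 'a' (i=33, period=1)

["b", "b", "aaabbb", "aaabbaab", "aaaabaabbaababb", "a", "a", "a"]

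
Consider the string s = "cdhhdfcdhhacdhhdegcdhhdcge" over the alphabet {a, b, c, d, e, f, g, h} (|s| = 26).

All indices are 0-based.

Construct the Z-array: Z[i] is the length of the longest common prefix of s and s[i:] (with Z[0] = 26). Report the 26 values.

Z[0]=26
i=1: fresh scan; Z[1]=0
i=2: fresh scan; Z[2]=0
i=3: fresh scan; Z[3]=0
i=4: fresh scan; Z[4]=0
i=5: fresh scan; Z[5]=0
i=6: fresh scan; Z[6]=4 grow→box=[6,10)
i=7: min(r-i=3, Z[1]=0)=0; Z[7]=0
i=8: min(r-i=2, Z[2]=0)=0; Z[8]=0
i=9: min(r-i=1, Z[3]=0)=0; Z[9]=0
i=10: fresh scan; Z[10]=0
i=11: fresh scan; Z[11]=5 grow→box=[11,16)
i=12: min(r-i=4, Z[1]=0)=0; Z[12]=0
i=13: min(r-i=3, Z[2]=0)=0; Z[13]=0
i=14: min(r-i=2, Z[3]=0)=0; Z[14]=0
i=15: min(r-i=1, Z[4]=0)=0; Z[15]=0
i=16: fresh scan; Z[16]=0
i=17: fresh scan; Z[17]=0
i=18: fresh scan; Z[18]=5 grow→box=[18,23)
i=19: min(r-i=4, Z[1]=0)=0; Z[19]=0
i=20: min(r-i=3, Z[2]=0)=0; Z[20]=0
i=21: min(r-i=2, Z[3]=0)=0; Z[21]=0
i=22: min(r-i=1, Z[4]=0)=0; Z[22]=0
i=23: fresh scan; Z[23]=1 grow→box=[23,24)
i=24: fresh scan; Z[24]=0
i=25: fresh scan; Z[25]=0

[26, 0, 0, 0, 0, 0, 4, 0, 0, 0, 0, 5, 0, 0, 0, 0, 0, 0, 5, 0, 0, 0, 0, 1, 0, 0]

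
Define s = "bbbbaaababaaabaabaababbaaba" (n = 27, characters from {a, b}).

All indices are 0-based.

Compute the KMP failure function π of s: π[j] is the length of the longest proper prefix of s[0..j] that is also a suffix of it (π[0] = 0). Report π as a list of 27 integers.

π[0] = 0
j=1 s[j]='b': π[1]=1 (border 'b')
j=2 s[j]='b': π[2]=2 (border 'bb')
j=3 s[j]='b': π[3]=3 (border 'bbb')
j=4 s[j]='a': k: 3→2→1→0; π[4]=0 (border '')
j=5 s[j]='a': π[5]=0 (border '')
j=6 s[j]='a': π[6]=0 (border '')
j=7 s[j]='b': π[7]=1 (border 'b')
j=8 s[j]='a': k: 1→0; π[8]=0 (border '')
j=9 s[j]='b': π[9]=1 (border 'b')
j=10 s[j]='a': k: 1→0; π[10]=0 (border '')
j=11 s[j]='a': π[11]=0 (border '')
j=12 s[j]='a': π[12]=0 (border '')
j=13 s[j]='b': π[13]=1 (border 'b')
j=14 s[j]='a': k: 1→0; π[14]=0 (border '')
j=15 s[j]='a': π[15]=0 (border '')
j=16 s[j]='b': π[16]=1 (border 'b')
j=17 s[j]='a': k: 1→0; π[17]=0 (border '')
j=18 s[j]='a': π[18]=0 (border '')
j=19 s[j]='b': π[19]=1 (border 'b')
j=20 s[j]='a': k: 1→0; π[20]=0 (border '')
j=21 s[j]='b': π[21]=1 (border 'b')
j=22 s[j]='b': π[22]=2 (border 'bb')
j=23 s[j]='a': k: 2→1→0; π[23]=0 (border '')
j=24 s[j]='a': π[24]=0 (border '')
j=25 s[j]='b': π[25]=1 (border 'b')
j=26 s[j]='a': k: 1→0; π[26]=0 (border '')

[0, 1, 2, 3, 0, 0, 0, 1, 0, 1, 0, 0, 0, 1, 0, 0, 1, 0, 0, 1, 0, 1, 2, 0, 0, 1, 0]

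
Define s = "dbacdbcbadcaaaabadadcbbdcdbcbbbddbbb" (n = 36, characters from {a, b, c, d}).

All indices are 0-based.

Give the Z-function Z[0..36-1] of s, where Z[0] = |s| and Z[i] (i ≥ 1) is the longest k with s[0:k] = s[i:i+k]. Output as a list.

Z[0]=36
i=1: i≥r, start 0; Z[1]=0
i=2: i≥r, start 0; Z[2]=0
i=3: i≥r, start 0; Z[3]=0
i=4: i≥r, start 0; Z[4]=2 grow→box=[4,6)
i=5: min(r-i=1, Z[1]=0)=0; Z[5]=0
i=6: i≥r, start 0; Z[6]=0
i=7: i≥r, start 0; Z[7]=0
i=8: i≥r, start 0; Z[8]=0
i=9: i≥r, start 0; Z[9]=1 grow→box=[9,10)
i=10: i≥r, start 0; Z[10]=0
i=11: i≥r, start 0; Z[11]=0
i=12: i≥r, start 0; Z[12]=0
i=13: i≥r, start 0; Z[13]=0
i=14: i≥r, start 0; Z[14]=0
i=15: i≥r, start 0; Z[15]=0
i=16: i≥r, start 0; Z[16]=0
i=17: i≥r, start 0; Z[17]=1 grow→box=[17,18)
i=18: i≥r, start 0; Z[18]=0
i=19: i≥r, start 0; Z[19]=1 grow→box=[19,20)
i=20: i≥r, start 0; Z[20]=0
i=21: i≥r, start 0; Z[21]=0
i=22: i≥r, start 0; Z[22]=0
i=23: i≥r, start 0; Z[23]=1 grow→box=[23,24)
i=24: i≥r, start 0; Z[24]=0
i=25: i≥r, start 0; Z[25]=2 grow→box=[25,27)
i=26: min(r-i=1, Z[1]=0)=0; Z[26]=0
i=27: i≥r, start 0; Z[27]=0
i=28: i≥r, start 0; Z[28]=0
i=29: i≥r, start 0; Z[29]=0
i=30: i≥r, start 0; Z[30]=0
i=31: i≥r, start 0; Z[31]=1 grow→box=[31,32)
i=32: i≥r, start 0; Z[32]=2 grow→box=[32,34)
i=33: min(r-i=1, Z[1]=0)=0; Z[33]=0
i=34: i≥r, start 0; Z[34]=0
i=35: i≥r, start 0; Z[35]=0

[36, 0, 0, 0, 2, 0, 0, 0, 0, 1, 0, 0, 0, 0, 0, 0, 0, 1, 0, 1, 0, 0, 0, 1, 0, 2, 0, 0, 0, 0, 0, 1, 2, 0, 0, 0]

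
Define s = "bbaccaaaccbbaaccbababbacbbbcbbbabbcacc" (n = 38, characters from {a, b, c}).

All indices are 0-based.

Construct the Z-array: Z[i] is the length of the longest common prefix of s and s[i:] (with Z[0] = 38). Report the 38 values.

Z[0]=38
i=1: fresh scan; Z[1]=1 scan→box=[1,2)
i=2: fresh scan; Z[2]=0
i=3: fresh scan; Z[3]=0
i=4: fresh scan; Z[4]=0
i=5: fresh scan; Z[5]=0
i=6: fresh scan; Z[6]=0
i=7: fresh scan; Z[7]=0
i=8: fresh scan; Z[8]=0
i=9: fresh scan; Z[9]=0
i=10: fresh scan; Z[10]=3 scan→box=[10,13)
i=11: min(r-i=2, Z[1]=1)=1; Z[11]=1
i=12: min(r-i=1, Z[2]=0)=0; Z[12]=0
i=13: fresh scan; Z[13]=0
i=14: fresh scan; Z[14]=0
i=15: fresh scan; Z[15]=0
i=16: fresh scan; Z[16]=1 scan→box=[16,17)
i=17: fresh scan; Z[17]=0
i=18: fresh scan; Z[18]=1 scan→box=[18,19)
i=19: fresh scan; Z[19]=0
i=20: fresh scan; Z[20]=4 scan→box=[20,24)
i=21: min(r-i=3, Z[1]=1)=1; Z[21]=1
i=22: min(r-i=2, Z[2]=0)=0; Z[22]=0
i=23: min(r-i=1, Z[3]=0)=0; Z[23]=0
i=24: fresh scan; Z[24]=2 scan→box=[24,26)
i=25: min(r-i=1, Z[1]=1)=1; Z[25]=2 scan→box=[25,27)
i=26: min(r-i=1, Z[1]=1)=1; Z[26]=1
i=27: fresh scan; Z[27]=0
i=28: fresh scan; Z[28]=2 scan→box=[28,30)
i=29: min(r-i=1, Z[1]=1)=1; Z[29]=3 scan→box=[29,32)
i=30: min(r-i=2, Z[1]=1)=1; Z[30]=1
i=31: min(r-i=1, Z[2]=0)=0; Z[31]=0
i=32: fresh scan; Z[32]=2 scan→box=[32,34)
i=33: min(r-i=1, Z[1]=1)=1; Z[33]=1
i=34: fresh scan; Z[34]=0
i=35: fresh scan; Z[35]=0
i=36: fresh scan; Z[36]=0
i=37: fresh scan; Z[37]=0

[38, 1, 0, 0, 0, 0, 0, 0, 0, 0, 3, 1, 0, 0, 0, 0, 1, 0, 1, 0, 4, 1, 0, 0, 2, 2, 1, 0, 2, 3, 1, 0, 2, 1, 0, 0, 0, 0]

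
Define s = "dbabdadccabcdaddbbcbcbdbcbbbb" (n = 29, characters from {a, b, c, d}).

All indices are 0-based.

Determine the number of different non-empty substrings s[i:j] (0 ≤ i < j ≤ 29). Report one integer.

392

rank→(start, suffix):
  0 → (9, 'abcdaddbbcbcbdbcbbbb')
  1 → (2, 'abdadccabcdaddbbcbcbdbcbbbb')
  2 → (5, 'adccabcdaddbbcbcbdbcbbbb')
  3 → (13, 'addbbcbcbdbcbbbb')
  4 → (28, 'b')
  5 → (1, 'babdadccabcdaddbbcbcbdbcbbbb')
  6 → (27, 'bb')
  7 → (26, 'bbb')
  8 → (25, 'bbbb')
  9 → (16, 'bbcbcbdbcbbbb')
  10 → (23, 'bcbbbb')
  11 → (17, 'bcbcbdbcbbbb')
  12 → (19, 'bcbdbcbbbb')
  13 → (10, 'bcdaddbbcbcbdbcbbbb')
  14 → (3, 'bdadccabcdaddbbcbcbdbcbbbb')
  15 → (21, 'bdbcbbbb')
  16 → (8, 'cabcdaddbbcbcbdbcbbbb')
  17 → (24, 'cbbbb')
  18 → (18, 'cbcbdbcbbbb')
  19 → (20, 'cbdbcbbbb')
  20 → (7, 'ccabcdaddbbcbcbdbcbbbb')
  21 → (11, 'cdaddbbcbcbdbcbbbb')
  22 → (4, 'dadccabcdaddbbcbcbdbcbbbb')
  23 → (12, 'daddbbcbcbdbcbbbb')
  24 → (0, 'dbabdadccabcdaddbbcbcbdbcbbbb')
  25 → (15, 'dbbcbcbdbcbbbb')
  26 → (22, 'dbcbbbb')
  27 → (6, 'dccabcdaddbbcbcbdbcbbbb')
  28 → (14, 'ddbbcbcbdbcbbbb')

SA = [9, 2, 5, 13, 28, 1, 27, 26, 25, 16, 23, 17, 19, 10, 3, 21, 8, 24, 18, 20, 7, 11, 4, 12, 0, 15, 22, 6, 14]
[i] adj suffixes → lcp
  [1] 9/2 → 2 ('ab')
  [2] 2/5 → 1 ('a')
  [3] 5/13 → 2 ('ad')
  [4] 13/28 → 0 ('')
  [5] 28/1 → 1 ('b')
  [6] 1/27 → 1 ('b')
  [7] 27/26 → 2 ('bb')
  [8] 26/25 → 3 ('bbb')
  [9] 25/16 → 2 ('bb')
  [10] 16/23 → 1 ('b')
  [11] 23/17 → 3 ('bcb')
  [12] 17/19 → 3 ('bcb')
  [13] 19/10 → 2 ('bc')
  [14] 10/3 → 1 ('b')
  [15] 3/21 → 2 ('bd')
  [16] 21/8 → 0 ('')
  [17] 8/24 → 1 ('c')
  [18] 24/18 → 2 ('cb')
  [19] 18/20 → 2 ('cb')
  [20] 20/7 → 1 ('c')
  [21] 7/11 → 1 ('c')
  [22] 11/4 → 0 ('')
  [23] 4/12 → 3 ('dad')
  [24] 12/0 → 1 ('d')
  [25] 0/15 → 2 ('db')
  [26] 15/22 → 2 ('db')
  [27] 22/6 → 1 ('d')
  [28] 6/14 → 1 ('d')

n(n+1)/2 = 29·30/2 = 435
Σ LCP = 0 + 2 + 1 + 2 + 0 + 1 + 1 + 2 + 3 + 2 + 1 + 3 + 3 + 2 + 1 + 2 + 0 + 1 + 2 + 2 + 1 + 1 + 0 + 3 + 1 + 2 + 2 + 1 + 1 = 43
distinct = 435 − 43 = 392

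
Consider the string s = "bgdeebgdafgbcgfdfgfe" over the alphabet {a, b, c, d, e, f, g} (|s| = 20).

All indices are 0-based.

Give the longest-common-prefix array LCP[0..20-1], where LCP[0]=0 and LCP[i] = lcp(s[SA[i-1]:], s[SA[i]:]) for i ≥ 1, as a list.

[0, 0, 1, 3, 0, 0, 1, 1, 0, 1, 1, 0, 1, 1, 2, 0, 1, 2, 1, 2]

sorted suffixes:
  #0 SA[0]=8  'afgbcgfdfgfe'
  #1 SA[1]=11  'bcgfdfgfe'
  #2 SA[2]=5  'bgdafgbcgfdfgfe'
  #3 SA[3]=0  'bgdeebgdafgbcgfdfgfe'
  #4 SA[4]=12  'cgfdfgfe'
  #5 SA[5]=7  'dafgbcgfdfgfe'
  #6 SA[6]=2  'deebgdafgbcgfdfgfe'
  #7 SA[7]=15  'dfgfe'
  #8 SA[8]=19  'e'
  #9 SA[9]=4  'ebgdafgbcgfdfgfe'
  #10 SA[10]=3  'eebgdafgbcgfdfgfe'
  #11 SA[11]=14  'fdfgfe'
  #12 SA[12]=18  'fe'
  #13 SA[13]=9  'fgbcgfdfgfe'
  #14 SA[14]=16  'fgfe'
  #15 SA[15]=10  'gbcgfdfgfe'
  #16 SA[16]=6  'gdafgbcgfdfgfe'
  #17 SA[17]=1  'gdeebgdafgbcgfdfgfe'
  #18 SA[18]=13  'gfdfgfe'
  #19 SA[19]=17  'gfe'

SA = [8, 11, 5, 0, 12, 7, 2, 15, 19, 4, 3, 14, 18, 9, 16, 10, 6, 1, 13, 17]
i: (SA[i-1],SA[i]) lcp shared
  1: (8,11) 0 ''
  2: (11,5) 1 'b'
  3: (5,0) 3 'bgd'
  4: (0,12) 0 ''
  5: (12,7) 0 ''
  6: (7,2) 1 'd'
  7: (2,15) 1 'd'
  8: (15,19) 0 ''
  9: (19,4) 1 'e'
  10: (4,3) 1 'e'
  11: (3,14) 0 ''
  12: (14,18) 1 'f'
  13: (18,9) 1 'f'
  14: (9,16) 2 'fg'
  15: (16,10) 0 ''
  16: (10,6) 1 'g'
  17: (6,1) 2 'gd'
  18: (1,13) 1 'g'
  19: (13,17) 2 'gf'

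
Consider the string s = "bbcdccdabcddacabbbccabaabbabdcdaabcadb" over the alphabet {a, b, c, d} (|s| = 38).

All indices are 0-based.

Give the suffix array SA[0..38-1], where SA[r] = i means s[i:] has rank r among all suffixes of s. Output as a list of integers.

[22, 31, 20, 23, 14, 32, 7, 26, 12, 35, 37, 21, 25, 24, 15, 16, 0, 33, 17, 1, 8, 27, 19, 13, 34, 18, 4, 29, 5, 2, 9, 30, 6, 11, 36, 3, 28, 10]

sorted suffixes:
  #0 SA[0]=22  'aabbabdcdaabcadb'
  #1 SA[1]=31  'aabcadb'
  #2 SA[2]=20  'abaabbabdcdaabcadb'
  #3 SA[3]=23  'abbabdcdaabcadb'
  #4 SA[4]=14  'abbbccabaabbabdcdaabcadb'
  #5 SA[5]=32  'abcadb'
  #6 SA[6]=7  'abcddacabbbccabaabbabdcdaabcadb'
  #7 SA[7]=26  'abdcdaabcadb'
  #8 SA[8]=12  'acabbbccabaabbabdcdaabcadb'
  #9 SA[9]=35  'adb'
  #10 SA[10]=37  'b'
  #11 SA[11]=21  'baabbabdcdaabcadb'
  #12 SA[12]=25  'babdcdaabcadb'
  #13 SA[13]=24  'bbabdcdaabcadb'
  #14 SA[14]=15  'bbbccabaabbabdcdaabcadb'
  #15 SA[15]=16  'bbccabaabbabdcdaabcadb'
  #16 SA[16]=0  'bbcdccdabcddacabbbccabaabbabdcdaabcadb'
  #17 SA[17]=33  'bcadb'
  #18 SA[18]=17  'bccabaabbabdcdaabcadb'
  #19 SA[19]=1  'bcdccdabcddacabbbccabaabbabdcdaabcadb'
  #20 SA[20]=8  'bcddacabbbccabaabbabdcdaabcadb'
  #21 SA[21]=27  'bdcdaabcadb'
  #22 SA[22]=19  'cabaabbabdcdaabcadb'
  #23 SA[23]=13  'cabbbccabaabbabdcdaabcadb'
  #24 SA[24]=34  'cadb'
  #25 SA[25]=18  'ccabaabbabdcdaabcadb'
  #26 SA[26]=4  'ccdabcddacabbbccabaabbabdcdaabcadb'
  #27 SA[27]=29  'cdaabcadb'
  #28 SA[28]=5  'cdabcddacabbbccabaabbabdcdaabcadb'
  #29 SA[29]=2  'cdccdabcddacabbbccabaabbabdcdaabcadb'
  #30 SA[30]=9  'cddacabbbccabaabbabdcdaabcadb'
  #31 SA[31]=30  'daabcadb'
  #32 SA[32]=6  'dabcddacabbbccabaabbabdcdaabcadb'
  #33 SA[33]=11  'dacabbbccabaabbabdcdaabcadb'
  #34 SA[34]=36  'db'
  #35 SA[35]=3  'dccdabcddacabbbccabaabbabdcdaabcadb'
  #36 SA[36]=28  'dcdaabcadb'
  #37 SA[37]=10  'ddacabbbccabaabbabdcdaabcadb'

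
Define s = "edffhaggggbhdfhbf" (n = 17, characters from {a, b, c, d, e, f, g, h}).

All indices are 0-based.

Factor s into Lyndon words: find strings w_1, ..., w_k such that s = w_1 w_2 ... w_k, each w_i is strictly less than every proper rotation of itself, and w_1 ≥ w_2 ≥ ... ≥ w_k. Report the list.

["e", "dffh", "aggggbhdfhbf"]

emit factor 1: 'e' (i=0, period=1)
emit factor 2: 'dffh' (i=1, period=4)
emit factor 3: 'aggggbhdfhbf' (i=5, period=12)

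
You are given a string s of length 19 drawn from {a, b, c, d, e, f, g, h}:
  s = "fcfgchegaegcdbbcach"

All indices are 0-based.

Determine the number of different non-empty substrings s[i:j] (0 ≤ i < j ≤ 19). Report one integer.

sorted suffixes:
  #0 SA[0]=16  'ach'
  #1 SA[1]=8  'aegcdbbcach'
  #2 SA[2]=13  'bbcach'
  #3 SA[3]=14  'bcach'
  #4 SA[4]=15  'cach'
  #5 SA[5]=11  'cdbbcach'
  #6 SA[6]=1  'cfgchegaegcdbbcach'
  #7 SA[7]=17  'ch'
  #8 SA[8]=4  'chegaegcdbbcach'
  #9 SA[9]=12  'dbbcach'
  #10 SA[10]=6  'egaegcdbbcach'
  #11 SA[11]=9  'egcdbbcach'
  #12 SA[12]=0  'fcfgchegaegcdbbcach'
  #13 SA[13]=2  'fgchegaegcdbbcach'
  #14 SA[14]=7  'gaegcdbbcach'
  #15 SA[15]=10  'gcdbbcach'
  #16 SA[16]=3  'gchegaegcdbbcach'
  #17 SA[17]=18  'h'
  #18 SA[18]=5  'hegaegcdbbcach'

SA = [16, 8, 13, 14, 15, 11, 1, 17, 4, 12, 6, 9, 0, 2, 7, 10, 3, 18, 5]
i: (SA[i-1],SA[i]) lcp shared
  1: (16,8) 1 'a'
  2: (8,13) 0 ''
  3: (13,14) 1 'b'
  4: (14,15) 0 ''
  5: (15,11) 1 'c'
  6: (11,1) 1 'c'
  7: (1,17) 1 'c'
  8: (17,4) 2 'ch'
  9: (4,12) 0 ''
  10: (12,6) 0 ''
  11: (6,9) 2 'eg'
  12: (9,0) 0 ''
  13: (0,2) 1 'f'
  14: (2,7) 0 ''
  15: (7,10) 1 'g'
  16: (10,3) 2 'gc'
  17: (3,18) 0 ''
  18: (18,5) 1 'h'

n(n+1)/2 = 19·20/2 = 190
Σ LCP = 0 + 1 + 0 + 1 + 0 + 1 + 1 + 1 + 2 + 0 + 0 + 2 + 0 + 1 + 0 + 1 + 2 + 0 + 1 = 14
distinct = 190 − 14 = 176

176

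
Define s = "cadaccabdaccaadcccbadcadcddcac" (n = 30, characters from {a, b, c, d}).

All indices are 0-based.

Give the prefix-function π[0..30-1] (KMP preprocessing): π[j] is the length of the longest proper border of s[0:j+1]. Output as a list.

[0, 0, 0, 0, 1, 1, 2, 0, 0, 0, 1, 1, 2, 0, 0, 1, 1, 1, 0, 0, 0, 1, 2, 3, 1, 0, 0, 1, 2, 1]

π[0] = 0
j=1 s[j]='a': π[1]=0 (border '')
j=2 s[j]='d': π[2]=0 (border '')
j=3 s[j]='a': π[3]=0 (border '')
j=4 s[j]='c': π[4]=1 (border 'c')
j=5 s[j]='c': k: 1→0; π[5]=1 (border 'c')
j=6 s[j]='a': π[6]=2 (border 'ca')
j=7 s[j]='b': k: 2→0; π[7]=0 (border '')
j=8 s[j]='d': π[8]=0 (border '')
j=9 s[j]='a': π[9]=0 (border '')
j=10 s[j]='c': π[10]=1 (border 'c')
j=11 s[j]='c': k: 1→0; π[11]=1 (border 'c')
j=12 s[j]='a': π[12]=2 (border 'ca')
j=13 s[j]='a': k: 2→0; π[13]=0 (border '')
j=14 s[j]='d': π[14]=0 (border '')
j=15 s[j]='c': π[15]=1 (border 'c')
j=16 s[j]='c': k: 1→0; π[16]=1 (border 'c')
j=17 s[j]='c': k: 1→0; π[17]=1 (border 'c')
j=18 s[j]='b': k: 1→0; π[18]=0 (border '')
j=19 s[j]='a': π[19]=0 (border '')
j=20 s[j]='d': π[20]=0 (border '')
j=21 s[j]='c': π[21]=1 (border 'c')
j=22 s[j]='a': π[22]=2 (border 'ca')
j=23 s[j]='d': π[23]=3 (border 'cad')
j=24 s[j]='c': k: 3→0; π[24]=1 (border 'c')
j=25 s[j]='d': k: 1→0; π[25]=0 (border '')
j=26 s[j]='d': π[26]=0 (border '')
j=27 s[j]='c': π[27]=1 (border 'c')
j=28 s[j]='a': π[28]=2 (border 'ca')
j=29 s[j]='c': k: 2→0; π[29]=1 (border 'c')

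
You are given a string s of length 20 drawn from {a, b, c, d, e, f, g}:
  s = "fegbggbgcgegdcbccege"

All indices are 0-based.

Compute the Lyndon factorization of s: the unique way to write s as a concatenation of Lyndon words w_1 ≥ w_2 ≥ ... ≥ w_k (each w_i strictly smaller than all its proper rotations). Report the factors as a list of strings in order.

["f", "eg", "bgg", "bgcgegdc", "bccege"]

emit factor 1: 'f' (i=0, period=1)
emit factor 2: 'eg' (i=1, period=2)
emit factor 3: 'bgg' (i=3, period=3)
emit factor 4: 'bgcgegdc' (i=6, period=8)
emit factor 5: 'bccege' (i=14, period=6)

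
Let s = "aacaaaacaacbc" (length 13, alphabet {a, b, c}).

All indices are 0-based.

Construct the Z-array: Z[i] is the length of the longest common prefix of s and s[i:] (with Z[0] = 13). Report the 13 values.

[13, 1, 0, 2, 2, 5, 1, 0, 3, 1, 0, 0, 0]

Z[0]=13
i=1: i≥r, start 0; Z[1]=1 grow→box=[1,2)
i=2: i≥r, start 0; Z[2]=0
i=3: i≥r, start 0; Z[3]=2 grow→box=[3,5)
i=4: min(r-i=1, Z[1]=1)=1; Z[4]=2 grow→box=[4,6)
i=5: min(r-i=1, Z[1]=1)=1; Z[5]=5 grow→box=[5,10)
i=6: min(r-i=4, Z[1]=1)=1; Z[6]=1
i=7: min(r-i=3, Z[2]=0)=0; Z[7]=0
i=8: min(r-i=2, Z[3]=2)=2; Z[8]=3 grow→box=[8,11)
i=9: min(r-i=2, Z[1]=1)=1; Z[9]=1
i=10: min(r-i=1, Z[2]=0)=0; Z[10]=0
i=11: i≥r, start 0; Z[11]=0
i=12: i≥r, start 0; Z[12]=0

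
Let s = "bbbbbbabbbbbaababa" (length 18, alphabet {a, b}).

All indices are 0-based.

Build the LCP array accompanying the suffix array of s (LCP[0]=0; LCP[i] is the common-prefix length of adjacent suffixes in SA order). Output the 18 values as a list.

[0, 1, 1, 3, 2, 0, 2, 2, 3, 1, 3, 2, 4, 3, 5, 4, 6, 5]

rank | idx | suffix
   0 |  17 | a
   1 |  12 | aababa
   2 |  15 | aba
   3 |  13 | ababa
   4 |   6 | abbbbbaababa
   5 |  16 | ba
   6 |  11 | baababa
   7 |  14 | baba
   8 |   5 | babbbbbaababa
   9 |  10 | bbaababa
  10 |   4 | bbabbbbbaababa
  11 |   9 | bbbaababa
  12 |   3 | bbbabbbbbaababa
  13 |   8 | bbbbaababa
  14 |   2 | bbbbabbbbbaababa
  15 |   7 | bbbbbaababa
  16 |   1 | bbbbbabbbbbaababa
  17 |   0 | bbbbbbabbbbbaababa

SA = [17, 12, 15, 13, 6, 16, 11, 14, 5, 10, 4, 9, 3, 8, 2, 7, 1, 0]
rank  pair      lcp
   1  s[17:],s[12:]  1  'a'
   2  s[12:],s[15:]  1  'a'
   3  s[15:],s[13:]  3  'aba'
   4  s[13:],s[6:]  2  'ab'
   5  s[6:],s[16:]  0  ''
   6  s[16:],s[11:]  2  'ba'
   7  s[11:],s[14:]  2  'ba'
   8  s[14:],s[5:]  3  'bab'
   9  s[5:],s[10:]  1  'b'
  10  s[10:],s[4:]  3  'bba'
  11  s[4:],s[9:]  2  'bb'
  12  s[9:],s[3:]  4  'bbba'
  13  s[3:],s[8:]  3  'bbb'
  14  s[8:],s[2:]  5  'bbbba'
  15  s[2:],s[7:]  4  'bbbb'
  16  s[7:],s[1:]  6  'bbbbba'
  17  s[1:],s[0:]  5  'bbbbb'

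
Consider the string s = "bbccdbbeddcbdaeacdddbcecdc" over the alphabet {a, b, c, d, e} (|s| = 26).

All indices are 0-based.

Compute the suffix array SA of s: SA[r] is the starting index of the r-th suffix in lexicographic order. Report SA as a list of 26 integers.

rank | idx | suffix
   0 |  15 | acdddbcecdc
   1 |  13 | aeacdddbcecdc
   2 |   0 | bbccdbbeddcbdaeacdddbcecdc
   3 |   5 | bbeddcbdaeacdddbcecdc
   4 |   1 | bccdbbeddcbdaeacdddbcecdc
   5 |  20 | bcecdc
   6 |  11 | bdaeacdddbcecdc
   7 |   6 | beddcbdaeacdddbcecdc
   8 |  25 | c
   9 |  10 | cbdaeacdddbcecdc
  10 |   2 | ccdbbeddcbdaeacdddbcecdc
  11 |   3 | cdbbeddcbdaeacdddbcecdc
  12 |  23 | cdc
  13 |  16 | cdddbcecdc
  14 |  21 | cecdc
  15 |  12 | daeacdddbcecdc
  16 |   4 | dbbeddcbdaeacdddbcecdc
  17 |  19 | dbcecdc
  18 |  24 | dc
  19 |   9 | dcbdaeacdddbcecdc
  20 |  18 | ddbcecdc
  21 |   8 | ddcbdaeacdddbcecdc
  22 |  17 | dddbcecdc
  23 |  14 | eacdddbcecdc
  24 |  22 | ecdc
  25 |   7 | eddcbdaeacdddbcecdc

[15, 13, 0, 5, 1, 20, 11, 6, 25, 10, 2, 3, 23, 16, 21, 12, 4, 19, 24, 9, 18, 8, 17, 14, 22, 7]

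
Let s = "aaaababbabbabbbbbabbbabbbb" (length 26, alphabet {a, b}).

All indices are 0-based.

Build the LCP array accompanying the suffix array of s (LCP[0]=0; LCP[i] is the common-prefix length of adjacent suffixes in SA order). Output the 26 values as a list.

rank | idx | suffix
   0 |   0 | aaaababbabbabbbbbabbbabbbb
   1 |   1 | aaababbabbabbbbbabbbabbbb
   2 |   2 | aababbabbabbbbbabbbabbbb
   3 |   3 | ababbabbabbbbbabbbabbbb
   4 |   5 | abbabbabbbbbabbbabbbb
   5 |   8 | abbabbbbbabbbabbbb
   6 |  17 | abbbabbbb
   7 |  21 | abbbb
   8 |  11 | abbbbbabbbabbbb
   9 |  25 | b
  10 |   4 | babbabbabbbbbabbbabbbb
  11 |   7 | babbabbbbbabbbabbbb
  12 |  16 | babbbabbbb
  13 |  20 | babbbb
  14 |  10 | babbbbbabbbabbbb
  15 |  24 | bb
  16 |   6 | bbabbabbbbbabbbabbbb
  17 |  15 | bbabbbabbbb
  18 |  19 | bbabbbb
  19 |   9 | bbabbbbbabbbabbbb
  20 |  23 | bbb
  21 |  14 | bbbabbbabbbb
  22 |  18 | bbbabbbb
  23 |  22 | bbbb
  24 |  13 | bbbbabbbabbbb
  25 |  12 | bbbbbabbbabbbb

SA = [0, 1, 2, 3, 5, 8, 17, 21, 11, 25, 4, 7, 16, 20, 10, 24, 6, 15, 19, 9, 23, 14, 18, 22, 13, 12]
i: (SA[i-1],SA[i]) lcp shared
  1: (0,1) 3 'aaa'
  2: (1,2) 2 'aa'
  3: (2,3) 1 'a'
  4: (3,5) 2 'ab'
  5: (5,8) 6 'abbabb'
  6: (8,17) 3 'abb'
  7: (17,21) 4 'abbb'
  8: (21,11) 5 'abbbb'
  9: (11,25) 0 ''
  10: (25,4) 1 'b'
  11: (4,7) 7 'babbabb'
  12: (7,16) 4 'babb'
  13: (16,20) 5 'babbb'
  14: (20,10) 6 'babbbb'
  15: (10,24) 1 'b'
  16: (24,6) 2 'bb'
  17: (6,15) 5 'bbabb'
  18: (15,19) 6 'bbabbb'
  19: (19,9) 7 'bbabbbb'
  20: (9,23) 2 'bb'
  21: (23,14) 3 'bbb'
  22: (14,18) 7 'bbbabbb'
  23: (18,22) 3 'bbb'
  24: (22,13) 4 'bbbb'
  25: (13,12) 4 'bbbb'

[0, 3, 2, 1, 2, 6, 3, 4, 5, 0, 1, 7, 4, 5, 6, 1, 2, 5, 6, 7, 2, 3, 7, 3, 4, 4]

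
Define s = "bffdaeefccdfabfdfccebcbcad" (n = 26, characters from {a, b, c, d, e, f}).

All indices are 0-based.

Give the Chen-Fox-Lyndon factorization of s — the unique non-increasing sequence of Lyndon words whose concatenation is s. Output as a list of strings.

emit factor 1: 'bffd' (i=0, period=4)
emit factor 2: 'aeefccdf' (i=4, period=8)
emit factor 3: 'abfdfccebcbcad' (i=12, period=14)

["bffd", "aeefccdf", "abfdfccebcbcad"]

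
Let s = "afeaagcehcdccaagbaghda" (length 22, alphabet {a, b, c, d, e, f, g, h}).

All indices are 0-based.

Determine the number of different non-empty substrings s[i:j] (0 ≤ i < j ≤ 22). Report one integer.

rank→(start, suffix):
  0 → (21, 'a')
  1 → (13, 'aagbaghda')
  2 → (3, 'aagcehcdccaagbaghda')
  3 → (0, 'afeaagcehcdccaagbaghda')
  4 → (14, 'agbaghda')
  5 → (4, 'agcehcdccaagbaghda')
  6 → (17, 'aghda')
  7 → (16, 'baghda')
  8 → (12, 'caagbaghda')
  9 → (11, 'ccaagbaghda')
  10 → (9, 'cdccaagbaghda')
  11 → (6, 'cehcdccaagbaghda')
  12 → (20, 'da')
  13 → (10, 'dccaagbaghda')
  14 → (2, 'eaagcehcdccaagbaghda')
  15 → (7, 'ehcdccaagbaghda')
  16 → (1, 'feaagcehcdccaagbaghda')
  17 → (15, 'gbaghda')
  18 → (5, 'gcehcdccaagbaghda')
  19 → (18, 'ghda')
  20 → (8, 'hcdccaagbaghda')
  21 → (19, 'hda')

SA = [21, 13, 3, 0, 14, 4, 17, 16, 12, 11, 9, 6, 20, 10, 2, 7, 1, 15, 5, 18, 8, 19]
i: (SA[i-1],SA[i]) lcp shared
  1: (21,13) 1 'a'
  2: (13,3) 3 'aag'
  3: (3,0) 1 'a'
  4: (0,14) 1 'a'
  5: (14,4) 2 'ag'
  6: (4,17) 2 'ag'
  7: (17,16) 0 ''
  8: (16,12) 0 ''
  9: (12,11) 1 'c'
  10: (11,9) 1 'c'
  11: (9,6) 1 'c'
  12: (6,20) 0 ''
  13: (20,10) 1 'd'
  14: (10,2) 0 ''
  15: (2,7) 1 'e'
  16: (7,1) 0 ''
  17: (1,15) 0 ''
  18: (15,5) 1 'g'
  19: (5,18) 1 'g'
  20: (18,8) 0 ''
  21: (8,19) 1 'h'

n(n+1)/2 = 22·23/2 = 253
Σ LCP = 0 + 1 + 3 + 1 + 1 + 2 + 2 + 0 + 0 + 1 + 1 + 1 + 0 + 1 + 0 + 1 + 0 + 0 + 1 + 1 + 0 + 1 = 18
distinct = 253 − 18 = 235

235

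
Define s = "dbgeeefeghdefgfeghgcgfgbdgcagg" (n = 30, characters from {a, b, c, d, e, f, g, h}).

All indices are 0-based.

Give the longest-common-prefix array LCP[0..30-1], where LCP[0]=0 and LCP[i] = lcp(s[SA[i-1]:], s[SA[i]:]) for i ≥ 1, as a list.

[0, 0, 1, 0, 1, 0, 1, 1, 0, 2, 1, 2, 1, 3, 0, 4, 1, 2, 0, 1, 1, 2, 1, 1, 2, 1, 1, 2, 0, 1]

sorted suffixes:
  #0 SA[0]=27  'agg'
  #1 SA[1]=23  'bdgcagg'
  #2 SA[2]=1  'bgeeefeghdefgfeghgcgfgbdgcagg'
  #3 SA[3]=26  'cagg'
  #4 SA[4]=19  'cgfgbdgcagg'
  #5 SA[5]=0  'dbgeeefeghdefgfeghgcgfgbdgcagg'
  #6 SA[6]=10  'defgfeghgcgfgbdgcagg'
  #7 SA[7]=24  'dgcagg'
  #8 SA[8]=3  'eeefeghdefgfeghgcgfgbdgcagg'
  #9 SA[9]=4  'eefeghdefgfeghgcgfgbdgcagg'
  #10 SA[10]=5  'efeghdefgfeghgcgfgbdgcagg'
  #11 SA[11]=11  'efgfeghgcgfgbdgcagg'
  #12 SA[12]=7  'eghdefgfeghgcgfgbdgcagg'
  #13 SA[13]=15  'eghgcgfgbdgcagg'
  #14 SA[14]=6  'feghdefgfeghgcgfgbdgcagg'
  #15 SA[15]=14  'feghgcgfgbdgcagg'
  #16 SA[16]=21  'fgbdgcagg'
  #17 SA[17]=12  'fgfeghgcgfgbdgcagg'
  #18 SA[18]=29  'g'
  #19 SA[19]=22  'gbdgcagg'
  #20 SA[20]=25  'gcagg'
  #21 SA[21]=18  'gcgfgbdgcagg'
  #22 SA[22]=2  'geeefeghdefgfeghgcgfgbdgcagg'
  #23 SA[23]=13  'gfeghgcgfgbdgcagg'
  #24 SA[24]=20  'gfgbdgcagg'
  #25 SA[25]=28  'gg'
  #26 SA[26]=8  'ghdefgfeghgcgfgbdgcagg'
  #27 SA[27]=16  'ghgcgfgbdgcagg'
  #28 SA[28]=9  'hdefgfeghgcgfgbdgcagg'
  #29 SA[29]=17  'hgcgfgbdgcagg'

SA = [27, 23, 1, 26, 19, 0, 10, 24, 3, 4, 5, 11, 7, 15, 6, 14, 21, 12, 29, 22, 25, 18, 2, 13, 20, 28, 8, 16, 9, 17]
i: (SA[i-1],SA[i]) lcp shared
  1: (27,23) 0 ''
  2: (23,1) 1 'b'
  3: (1,26) 0 ''
  4: (26,19) 1 'c'
  5: (19,0) 0 ''
  6: (0,10) 1 'd'
  7: (10,24) 1 'd'
  8: (24,3) 0 ''
  9: (3,4) 2 'ee'
  10: (4,5) 1 'e'
  11: (5,11) 2 'ef'
  12: (11,7) 1 'e'
  13: (7,15) 3 'egh'
  14: (15,6) 0 ''
  15: (6,14) 4 'fegh'
  16: (14,21) 1 'f'
  17: (21,12) 2 'fg'
  18: (12,29) 0 ''
  19: (29,22) 1 'g'
  20: (22,25) 1 'g'
  21: (25,18) 2 'gc'
  22: (18,2) 1 'g'
  23: (2,13) 1 'g'
  24: (13,20) 2 'gf'
  25: (20,28) 1 'g'
  26: (28,8) 1 'g'
  27: (8,16) 2 'gh'
  28: (16,9) 0 ''
  29: (9,17) 1 'h'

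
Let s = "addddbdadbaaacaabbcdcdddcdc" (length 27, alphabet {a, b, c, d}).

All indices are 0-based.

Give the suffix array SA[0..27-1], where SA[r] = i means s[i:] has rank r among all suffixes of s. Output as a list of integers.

rank→(start, suffix):
  0 → (10, 'aaacaabbcdcdddcdc')
  1 → (14, 'aabbcdcdddcdc')
  2 → (11, 'aacaabbcdcdddcdc')
  3 → (15, 'abbcdcdddcdc')
  4 → (12, 'acaabbcdcdddcdc')
  5 → (7, 'adbaaacaabbcdcdddcdc')
  6 → (0, 'addddbdadbaaacaabbcdcdddcdc')
  7 → (9, 'baaacaabbcdcdddcdc')
  8 → (16, 'bbcdcdddcdc')
  9 → (17, 'bcdcdddcdc')
  10 → (5, 'bdadbaaacaabbcdcdddcdc')
  11 → (26, 'c')
  12 → (13, 'caabbcdcdddcdc')
  13 → (24, 'cdc')
  14 → (18, 'cdcdddcdc')
  15 → (20, 'cdddcdc')
  16 → (6, 'dadbaaacaabbcdcdddcdc')
  17 → (8, 'dbaaacaabbcdcdddcdc')
  18 → (4, 'dbdadbaaacaabbcdcdddcdc')
  19 → (25, 'dc')
  20 → (23, 'dcdc')
  21 → (19, 'dcdddcdc')
  22 → (3, 'ddbdadbaaacaabbcdcdddcdc')
  23 → (22, 'ddcdc')
  24 → (2, 'dddbdadbaaacaabbcdcdddcdc')
  25 → (21, 'dddcdc')
  26 → (1, 'ddddbdadbaaacaabbcdcdddcdc')

[10, 14, 11, 15, 12, 7, 0, 9, 16, 17, 5, 26, 13, 24, 18, 20, 6, 8, 4, 25, 23, 19, 3, 22, 2, 21, 1]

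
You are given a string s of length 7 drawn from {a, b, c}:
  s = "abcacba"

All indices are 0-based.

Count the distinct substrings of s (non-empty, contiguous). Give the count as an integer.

rank | idx | suffix
   0 |   6 | a
   1 |   0 | abcacba
   2 |   3 | acba
   3 |   5 | ba
   4 |   1 | bcacba
   5 |   2 | cacba
   6 |   4 | cba

SA = [6, 0, 3, 5, 1, 2, 4]
rank  pair      lcp
   1  s[6:],s[0:]  1  'a'
   2  s[0:],s[3:]  1  'a'
   3  s[3:],s[5:]  0  ''
   4  s[5:],s[1:]  1  'b'
   5  s[1:],s[2:]  0  ''
   6  s[2:],s[4:]  1  'c'

n(n+1)/2 = 7·8/2 = 28
Σ LCP = 0 + 1 + 1 + 0 + 1 + 0 + 1 = 4
distinct = 28 − 4 = 24

24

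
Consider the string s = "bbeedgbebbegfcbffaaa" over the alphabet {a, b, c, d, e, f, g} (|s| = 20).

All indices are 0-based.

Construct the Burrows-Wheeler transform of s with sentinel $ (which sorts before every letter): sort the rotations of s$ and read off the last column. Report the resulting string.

rank  rotation               last
    0  $bbeedgbebbegfcbffaaa  a
    1  a$bbeedgbebbegfcbffaa  a
    2  aa$bbeedgbebbegfcbffa  a
    3  aaa$bbeedgbebbegfcbff  f
    4  bbeedgbebbegfcbffaaa$  $
    5  bbegfcbffaaa$bbeedgbe  e
    6  bebbegfcbffaaa$bbeedg  g
    7  beedgbebbegfcbffaaa$b  b
    8  begfcbffaaa$bbeedgbeb  b
    9  bffaaa$bbeedgbebbegfc  c
   10  cbffaaa$bbeedgbebbegf  f
   11  dgbebbegfcbffaaa$bbee  e
   12  ebbegfcbffaaa$bbeedgb  b
   13  edgbebbegfcbffaaa$bbe  e
   14  eedgbebbegfcbffaaa$bb  b
   15  egfcbffaaa$bbeedgbebb  b
   16  faaa$bbeedgbebbegfcbf  f
   17  fcbffaaa$bbeedgbebbeg  g
   18  ffaaa$bbeedgbebbegfcb  b
   19  gbebbegfcbffaaa$bbeed  d
   20  gfcbffaaa$bbeedgbebbe  e

aaaf$egbbcfebebbfgbde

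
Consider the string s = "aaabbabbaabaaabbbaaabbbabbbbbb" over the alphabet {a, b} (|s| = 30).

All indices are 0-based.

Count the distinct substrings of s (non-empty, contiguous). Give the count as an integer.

365

rank | idx | suffix
   0 |   0 | aaabbabbaabaaabbbaaabbbabbbbbb
   1 |  11 | aaabbbaaabbbabbbbbb
   2 |  17 | aaabbbabbbbbb
   3 |   8 | aabaaabbbaaabbbabbbbbb
   4 |   1 | aabbabbaabaaabbbaaabbbabbbbbb
   5 |  12 | aabbbaaabbbabbbbbb
   6 |  18 | aabbbabbbbbb
   7 |   9 | abaaabbbaaabbbabbbbbb
   8 |   5 | abbaabaaabbbaaabbbabbbbbb
   9 |   2 | abbabbaabaaabbbaaabbbabbbbbb
  10 |  13 | abbbaaabbbabbbbbb
  11 |  19 | abbbabbbbbb
  12 |  23 | abbbbbb
  13 |  29 | b
  14 |  10 | baaabbbaaabbbabbbbbb
  15 |  16 | baaabbbabbbbbb
  16 |   7 | baabaaabbbaaabbbabbbbbb
  17 |   4 | babbaabaaabbbaaabbbabbbbbb
  18 |  22 | babbbbbb
  19 |  28 | bb
  20 |  15 | bbaaabbbabbbbbb
  21 |   6 | bbaabaaabbbaaabbbabbbbbb
  22 |   3 | bbabbaabaaabbbaaabbbabbbbbb
  23 |  21 | bbabbbbbb
  24 |  27 | bbb
  25 |  14 | bbbaaabbbabbbbbb
  26 |  20 | bbbabbbbbb
  27 |  26 | bbbb
  28 |  25 | bbbbb
  29 |  24 | bbbbbb

SA = [0, 11, 17, 8, 1, 12, 18, 9, 5, 2, 13, 19, 23, 29, 10, 16, 7, 4, 22, 28, 15, 6, 3, 21, 27, 14, 20, 26, 25, 24]
rank  pair      lcp
   1  s[0:],s[11:]  5  'aaabb'
   2  s[11:],s[17:]  7  'aaabbba'
   3  s[17:],s[8:]  2  'aa'
   4  s[8:],s[1:]  3  'aab'
   5  s[1:],s[12:]  4  'aabb'
   6  s[12:],s[18:]  6  'aabbba'
   7  s[18:],s[9:]  1  'a'
   8  s[9:],s[5:]  2  'ab'
   9  s[5:],s[2:]  4  'abba'
  10  s[2:],s[13:]  3  'abb'
  11  s[13:],s[19:]  5  'abbba'
  12  s[19:],s[23:]  4  'abbb'
  13  s[23:],s[29:]  0  ''
  14  s[29:],s[10:]  1  'b'
  15  s[10:],s[16:]  8  'baaabbba'
  16  s[16:],s[7:]  3  'baa'
  17  s[7:],s[4:]  2  'ba'
  18  s[4:],s[22:]  4  'babb'
  19  s[22:],s[28:]  1  'b'
  20  s[28:],s[15:]  2  'bb'
  21  s[15:],s[6:]  4  'bbaa'
  22  s[6:],s[3:]  3  'bba'
  23  s[3:],s[21:]  5  'bbabb'
  24  s[21:],s[27:]  2  'bb'
  25  s[27:],s[14:]  3  'bbb'
  26  s[14:],s[20:]  4  'bbba'
  27  s[20:],s[26:]  3  'bbb'
  28  s[26:],s[25:]  4  'bbbb'
  29  s[25:],s[24:]  5  'bbbbb'

n(n+1)/2 = 30·31/2 = 465
Σ LCP = 0 + 5 + 7 + 2 + 3 + 4 + 6 + 1 + 2 + 4 + 3 + 5 + 4 + 0 + 1 + 8 + 3 + 2 + 4 + 1 + 2 + 4 + 3 + 5 + 2 + 3 + 4 + 3 + 4 + 5 = 100
distinct = 465 − 100 = 365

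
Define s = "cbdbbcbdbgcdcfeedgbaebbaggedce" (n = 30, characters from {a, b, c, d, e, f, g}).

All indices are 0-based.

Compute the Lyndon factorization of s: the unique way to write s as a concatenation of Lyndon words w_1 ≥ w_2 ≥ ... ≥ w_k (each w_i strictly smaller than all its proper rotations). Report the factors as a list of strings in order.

["c", "bd", "bbcbdbgcdcfeedg", "b", "aebbaggedce"]

emit factor 1: 'c' (i=0, period=1)
emit factor 2: 'bd' (i=1, period=2)
emit factor 3: 'bbcbdbgcdcfeedg' (i=3, period=15)
emit factor 4: 'b' (i=18, period=1)
emit factor 5: 'aebbaggedce' (i=19, period=11)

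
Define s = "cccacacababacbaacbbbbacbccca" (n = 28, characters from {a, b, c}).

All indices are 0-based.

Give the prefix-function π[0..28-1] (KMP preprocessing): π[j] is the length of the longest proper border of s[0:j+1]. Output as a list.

[0, 1, 2, 0, 1, 0, 1, 0, 0, 0, 0, 0, 1, 0, 0, 0, 1, 0, 0, 0, 0, 0, 1, 0, 1, 2, 3, 4]

π[0] = 0
j=1 s[j]='c': π[1]=1 (border 'c')
j=2 s[j]='c': π[2]=2 (border 'cc')
j=3 s[j]='a': k: 2→1→0; π[3]=0 (border '')
j=4 s[j]='c': π[4]=1 (border 'c')
j=5 s[j]='a': k: 1→0; π[5]=0 (border '')
j=6 s[j]='c': π[6]=1 (border 'c')
j=7 s[j]='a': k: 1→0; π[7]=0 (border '')
j=8 s[j]='b': π[8]=0 (border '')
j=9 s[j]='a': π[9]=0 (border '')
j=10 s[j]='b': π[10]=0 (border '')
j=11 s[j]='a': π[11]=0 (border '')
j=12 s[j]='c': π[12]=1 (border 'c')
j=13 s[j]='b': k: 1→0; π[13]=0 (border '')
j=14 s[j]='a': π[14]=0 (border '')
j=15 s[j]='a': π[15]=0 (border '')
j=16 s[j]='c': π[16]=1 (border 'c')
j=17 s[j]='b': k: 1→0; π[17]=0 (border '')
j=18 s[j]='b': π[18]=0 (border '')
j=19 s[j]='b': π[19]=0 (border '')
j=20 s[j]='b': π[20]=0 (border '')
j=21 s[j]='a': π[21]=0 (border '')
j=22 s[j]='c': π[22]=1 (border 'c')
j=23 s[j]='b': k: 1→0; π[23]=0 (border '')
j=24 s[j]='c': π[24]=1 (border 'c')
j=25 s[j]='c': π[25]=2 (border 'cc')
j=26 s[j]='c': π[26]=3 (border 'ccc')
j=27 s[j]='a': π[27]=4 (border 'ccca')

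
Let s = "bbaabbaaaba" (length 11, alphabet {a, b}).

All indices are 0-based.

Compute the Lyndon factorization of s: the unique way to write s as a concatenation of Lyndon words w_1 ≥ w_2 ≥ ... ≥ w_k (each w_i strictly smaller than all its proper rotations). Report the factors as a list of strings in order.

["b", "b", "aabb", "aaab", "a"]

emit factor 1: 'b' (i=0, period=1)
emit factor 2: 'b' (i=1, period=1)
emit factor 3: 'aabb' (i=2, period=4)
emit factor 4: 'aaab' (i=6, period=4)
emit factor 5: 'a' (i=10, period=1)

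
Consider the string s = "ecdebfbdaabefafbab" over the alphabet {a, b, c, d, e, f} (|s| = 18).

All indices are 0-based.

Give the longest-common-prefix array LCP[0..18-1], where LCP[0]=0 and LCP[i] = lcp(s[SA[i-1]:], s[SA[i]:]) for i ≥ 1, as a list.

[0, 1, 2, 1, 0, 1, 1, 1, 1, 0, 0, 1, 0, 1, 1, 0, 1, 2]

sorted suffixes:
  #0 SA[0]=8  'aabefafbab'
  #1 SA[1]=16  'ab'
  #2 SA[2]=9  'abefafbab'
  #3 SA[3]=13  'afbab'
  #4 SA[4]=17  'b'
  #5 SA[5]=15  'bab'
  #6 SA[6]=6  'bdaabefafbab'
  #7 SA[7]=10  'befafbab'
  #8 SA[8]=4  'bfbdaabefafbab'
  #9 SA[9]=1  'cdebfbdaabefafbab'
  #10 SA[10]=7  'daabefafbab'
  #11 SA[11]=2  'debfbdaabefafbab'
  #12 SA[12]=3  'ebfbdaabefafbab'
  #13 SA[13]=0  'ecdebfbdaabefafbab'
  #14 SA[14]=11  'efafbab'
  #15 SA[15]=12  'fafbab'
  #16 SA[16]=14  'fbab'
  #17 SA[17]=5  'fbdaabefafbab'

SA = [8, 16, 9, 13, 17, 15, 6, 10, 4, 1, 7, 2, 3, 0, 11, 12, 14, 5]
[i] adj suffixes → lcp
  [1] 8/16 → 1 ('a')
  [2] 16/9 → 2 ('ab')
  [3] 9/13 → 1 ('a')
  [4] 13/17 → 0 ('')
  [5] 17/15 → 1 ('b')
  [6] 15/6 → 1 ('b')
  [7] 6/10 → 1 ('b')
  [8] 10/4 → 1 ('b')
  [9] 4/1 → 0 ('')
  [10] 1/7 → 0 ('')
  [11] 7/2 → 1 ('d')
  [12] 2/3 → 0 ('')
  [13] 3/0 → 1 ('e')
  [14] 0/11 → 1 ('e')
  [15] 11/12 → 0 ('')
  [16] 12/14 → 1 ('f')
  [17] 14/5 → 2 ('fb')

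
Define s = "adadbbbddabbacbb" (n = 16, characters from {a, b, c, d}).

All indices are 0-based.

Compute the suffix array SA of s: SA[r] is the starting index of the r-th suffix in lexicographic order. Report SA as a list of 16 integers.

[9, 12, 0, 2, 15, 11, 14, 10, 4, 5, 6, 13, 8, 1, 3, 7]

rank→(start, suffix):
  0 → (9, 'abbacbb')
  1 → (12, 'acbb')
  2 → (0, 'adadbbbddabbacbb')
  3 → (2, 'adbbbddabbacbb')
  4 → (15, 'b')
  5 → (11, 'bacbb')
  6 → (14, 'bb')
  7 → (10, 'bbacbb')
  8 → (4, 'bbbddabbacbb')
  9 → (5, 'bbddabbacbb')
  10 → (6, 'bddabbacbb')
  11 → (13, 'cbb')
  12 → (8, 'dabbacbb')
  13 → (1, 'dadbbbddabbacbb')
  14 → (3, 'dbbbddabbacbb')
  15 → (7, 'ddabbacbb')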